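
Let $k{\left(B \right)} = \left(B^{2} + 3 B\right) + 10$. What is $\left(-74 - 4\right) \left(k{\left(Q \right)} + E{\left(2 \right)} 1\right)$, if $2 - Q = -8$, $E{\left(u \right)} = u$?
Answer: $-11076$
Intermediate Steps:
$Q = 10$ ($Q = 2 - -8 = 2 + 8 = 10$)
$k{\left(B \right)} = 10 + B^{2} + 3 B$
$\left(-74 - 4\right) \left(k{\left(Q \right)} + E{\left(2 \right)} 1\right) = \left(-74 - 4\right) \left(\left(10 + 10^{2} + 3 \cdot 10\right) + 2 \cdot 1\right) = - 78 \left(\left(10 + 100 + 30\right) + 2\right) = - 78 \left(140 + 2\right) = \left(-78\right) 142 = -11076$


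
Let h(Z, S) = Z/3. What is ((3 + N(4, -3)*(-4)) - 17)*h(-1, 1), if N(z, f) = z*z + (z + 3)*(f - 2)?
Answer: -62/3 ≈ -20.667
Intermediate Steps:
h(Z, S) = Z/3 (h(Z, S) = Z*(⅓) = Z/3)
N(z, f) = z² + (-2 + f)*(3 + z) (N(z, f) = z² + (3 + z)*(-2 + f) = z² + (-2 + f)*(3 + z))
((3 + N(4, -3)*(-4)) - 17)*h(-1, 1) = ((3 + (-6 + 4² - 2*4 + 3*(-3) - 3*4)*(-4)) - 17)*((⅓)*(-1)) = ((3 + (-6 + 16 - 8 - 9 - 12)*(-4)) - 17)*(-⅓) = ((3 - 19*(-4)) - 17)*(-⅓) = ((3 + 76) - 17)*(-⅓) = (79 - 17)*(-⅓) = 62*(-⅓) = -62/3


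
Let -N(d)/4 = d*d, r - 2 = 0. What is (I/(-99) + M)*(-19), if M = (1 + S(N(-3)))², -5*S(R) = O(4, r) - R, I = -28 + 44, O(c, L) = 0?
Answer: -1800041/2475 ≈ -727.29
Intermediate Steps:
r = 2 (r = 2 + 0 = 2)
I = 16
N(d) = -4*d² (N(d) = -4*d*d = -4*d²)
S(R) = R/5 (S(R) = -(0 - R)/5 = -(-1)*R/5 = R/5)
M = 961/25 (M = (1 + (-4*(-3)²)/5)² = (1 + (-4*9)/5)² = (1 + (⅕)*(-36))² = (1 - 36/5)² = (-31/5)² = 961/25 ≈ 38.440)
(I/(-99) + M)*(-19) = (16/(-99) + 961/25)*(-19) = (16*(-1/99) + 961/25)*(-19) = (-16/99 + 961/25)*(-19) = (94739/2475)*(-19) = -1800041/2475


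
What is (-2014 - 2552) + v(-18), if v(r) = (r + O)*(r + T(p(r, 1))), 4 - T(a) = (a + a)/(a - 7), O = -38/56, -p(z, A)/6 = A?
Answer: -780281/182 ≈ -4287.3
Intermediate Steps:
p(z, A) = -6*A
O = -19/28 (O = -38*1/56 = -19/28 ≈ -0.67857)
T(a) = 4 - 2*a/(-7 + a) (T(a) = 4 - (a + a)/(a - 7) = 4 - 2*a/(-7 + a))
v(r) = (-19/28 + r)*(40/13 + r) (v(r) = (r - 19/28)*(r + 2*(-14 - 6*1)/(-7 - 6*1)) = (-19/28 + r)*(r + 2*(-14 - 6)/(-7 - 6)) = (-19/28 + r)*(r + 2*(-20)/(-13)) = (-19/28 + r)*(r + 2*(-1/13)*(-20)) = (-19/28 + r)*(r + 40/13) = (-19/28 + r)*(40/13 + r))
(-2014 - 2552) + v(-18) = (-2014 - 2552) + (-190/91 + (-18)² + (873/364)*(-18)) = -4566 + (-190/91 + 324 - 7857/182) = -4566 + 50731/182 = -780281/182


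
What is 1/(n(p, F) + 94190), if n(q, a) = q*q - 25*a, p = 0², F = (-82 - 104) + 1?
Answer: 1/98815 ≈ 1.0120e-5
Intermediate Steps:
F = -185 (F = -186 + 1 = -185)
p = 0
n(q, a) = q² - 25*a
1/(n(p, F) + 94190) = 1/((0² - 25*(-185)) + 94190) = 1/((0 + 4625) + 94190) = 1/(4625 + 94190) = 1/98815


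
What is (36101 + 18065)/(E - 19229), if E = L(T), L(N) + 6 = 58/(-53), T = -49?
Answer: -2870798/1019513 ≈ -2.8159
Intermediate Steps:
L(N) = -376/53 (L(N) = -6 + 58/(-53) = -6 + 58*(-1/53) = -6 - 58/53 = -376/53)
E = -376/53 ≈ -7.0943
(36101 + 18065)/(E - 19229) = (36101 + 18065)/(-376/53 - 19229) = 54166/(-1019513/53) = 54166*(-53/1019513) = -2870798/1019513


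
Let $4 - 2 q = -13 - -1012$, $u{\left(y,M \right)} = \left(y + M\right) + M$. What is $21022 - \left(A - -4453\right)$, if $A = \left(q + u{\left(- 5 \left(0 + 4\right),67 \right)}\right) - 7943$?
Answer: $\frac{49791}{2} \approx 24896.0$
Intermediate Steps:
$u{\left(y,M \right)} = y + 2 M$ ($u{\left(y,M \right)} = \left(M + y\right) + M = y + 2 M$)
$q = - \frac{995}{2}$ ($q = 2 - \frac{-13 - -1012}{2} = 2 - \frac{-13 + 1012}{2} = 2 - \frac{999}{2} = - \frac{995}{2} \approx -497.5$)
$A = - \frac{16653}{2}$ ($A = \left(- \frac{995}{2} + \left(- 5 \left(0 + 4\right) + 2 \cdot 67\right)\right) - 7943 = \left(- \frac{995}{2} + \left(\left(-5\right) 4 + 134\right)\right) - 7943 = \left(- \frac{995}{2} + \left(-20 + 134\right)\right) - 7943 = \left(- \frac{995}{2} + 114\right) - 7943 = - \frac{767}{2} - 7943 = - \frac{16653}{2} \approx -8326.5$)
$21022 - \left(A - -4453\right) = 21022 - \left(- \frac{16653}{2} - -4453\right) = 21022 - \left(- \frac{16653}{2} + \left(-3113 + 7566\right)\right) = 21022 - \left(- \frac{16653}{2} + 4453\right) = 21022 - - \frac{7747}{2} = 21022 + \frac{7747}{2} = \frac{49791}{2}$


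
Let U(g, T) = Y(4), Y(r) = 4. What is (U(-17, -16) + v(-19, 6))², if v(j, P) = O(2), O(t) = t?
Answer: 36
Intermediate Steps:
v(j, P) = 2
U(g, T) = 4
(U(-17, -16) + v(-19, 6))² = (4 + 2)² = 6² = 36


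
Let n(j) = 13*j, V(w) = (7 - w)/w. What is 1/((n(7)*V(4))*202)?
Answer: 2/27573 ≈ 7.2535e-5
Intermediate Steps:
V(w) = (7 - w)/w
1/((n(7)*V(4))*202) = 1/(((13*7)*((7 - 1*4)/4))*202) = 1/((91*((7 - 4)/4))*202) = 1/((91*((1/4)*3))*202) = 1/((91*(3/4))*202) = 1/((273/4)*202) = 1/(27573/2) = 2/27573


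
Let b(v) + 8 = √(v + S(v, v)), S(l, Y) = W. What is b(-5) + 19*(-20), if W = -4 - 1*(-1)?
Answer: -388 + 2*I*√2 ≈ -388.0 + 2.8284*I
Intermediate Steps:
W = -3 (W = -4 + 1 = -3)
S(l, Y) = -3
b(v) = -8 + √(-3 + v) (b(v) = -8 + √(v - 3) = -8 + √(-3 + v))
b(-5) + 19*(-20) = (-8 + √(-3 - 5)) + 19*(-20) = (-8 + √(-8)) - 380 = (-8 + 2*I*√2) - 380 = -388 + 2*I*√2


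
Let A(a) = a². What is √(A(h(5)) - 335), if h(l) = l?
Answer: I*√310 ≈ 17.607*I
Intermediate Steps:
√(A(h(5)) - 335) = √(5² - 335) = √(25 - 335) = √(-310) = I*√310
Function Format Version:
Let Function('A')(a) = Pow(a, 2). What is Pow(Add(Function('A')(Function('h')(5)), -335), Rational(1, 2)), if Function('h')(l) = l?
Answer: Mul(I, Pow(310, Rational(1, 2))) ≈ Mul(17.607, I)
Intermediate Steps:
Pow(Add(Function('A')(Function('h')(5)), -335), Rational(1, 2)) = Pow(Add(Pow(5, 2), -335), Rational(1, 2)) = Pow(Add(25, -335), Rational(1, 2)) = Pow(-310, Rational(1, 2)) = Mul(I, Pow(310, Rational(1, 2)))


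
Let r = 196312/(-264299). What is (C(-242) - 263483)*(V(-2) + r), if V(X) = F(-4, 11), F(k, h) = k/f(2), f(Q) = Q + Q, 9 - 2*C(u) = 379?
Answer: 121448381148/264299 ≈ 4.5951e+5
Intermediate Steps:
C(u) = -185 (C(u) = 9/2 - ½*379 = 9/2 - 379/2 = -185)
f(Q) = 2*Q
r = -196312/264299 (r = 196312*(-1/264299) = -196312/264299 ≈ -0.74276)
F(k, h) = k/4 (F(k, h) = k/((2*2)) = k/4)
V(X) = -1 (V(X) = (¼)*(-4) = -1)
(C(-242) - 263483)*(V(-2) + r) = (-185 - 263483)*(-1 - 196312/264299) = -263668*(-460611/264299) = 121448381148/264299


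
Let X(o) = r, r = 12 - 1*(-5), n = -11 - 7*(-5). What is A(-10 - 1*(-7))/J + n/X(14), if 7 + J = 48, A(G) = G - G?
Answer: 24/17 ≈ 1.4118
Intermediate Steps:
A(G) = 0
n = 24 (n = -11 + 35 = 24)
r = 17 (r = 12 + 5 = 17)
X(o) = 17
J = 41 (J = -7 + 48 = 41)
A(-10 - 1*(-7))/J + n/X(14) = 0/41 + 24/17 = 0*(1/41) + 24*(1/17) = 0 + 24/17 = 24/17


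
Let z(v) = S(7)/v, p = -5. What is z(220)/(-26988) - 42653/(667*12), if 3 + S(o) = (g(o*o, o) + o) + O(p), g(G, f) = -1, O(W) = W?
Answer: -10551925003/1980109560 ≈ -5.3290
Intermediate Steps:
S(o) = -9 + o (S(o) = -3 + ((-1 + o) - 5) = -3 + (-6 + o) = -9 + o)
z(v) = -2/v (z(v) = (-9 + 7)/v = -2/v)
z(220)/(-26988) - 42653/(667*12) = -2/220/(-26988) - 42653/(667*12) = -2*1/220*(-1/26988) - 42653/8004 = -1/110*(-1/26988) - 42653*1/8004 = 1/2968680 - 42653/8004 = -10551925003/1980109560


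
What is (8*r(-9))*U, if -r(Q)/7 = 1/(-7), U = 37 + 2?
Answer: 312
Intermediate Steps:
U = 39
r(Q) = 1 (r(Q) = -7/(-7) = -7*(-1/7) = 1)
(8*r(-9))*U = (8*1)*39 = 8*39 = 312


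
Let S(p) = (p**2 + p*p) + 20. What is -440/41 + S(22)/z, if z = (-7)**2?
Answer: 18948/2009 ≈ 9.4316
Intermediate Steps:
z = 49
S(p) = 20 + 2*p**2 (S(p) = (p**2 + p**2) + 20 = 2*p**2 + 20 = 20 + 2*p**2)
-440/41 + S(22)/z = -440/41 + (20 + 2*22**2)/49 = -440*1/41 + (20 + 2*484)*(1/49) = -440/41 + (20 + 968)*(1/49) = -440/41 + 988*(1/49) = -440/41 + 988/49 = 18948/2009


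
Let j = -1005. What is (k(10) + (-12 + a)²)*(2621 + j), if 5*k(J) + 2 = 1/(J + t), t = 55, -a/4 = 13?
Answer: 2151010736/325 ≈ 6.6185e+6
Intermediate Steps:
a = -52 (a = -4*13 = -52)
k(J) = -⅖ + 1/(5*(55 + J)) (k(J) = -⅖ + 1/(5*(J + 55)) = -⅖ + 1/(5*(55 + J)))
(k(10) + (-12 + a)²)*(2621 + j) = ((-109 - 2*10)/(5*(55 + 10)) + (-12 - 52)²)*(2621 - 1005) = ((⅕)*(-109 - 20)/65 + (-64)²)*1616 = ((⅕)*(1/65)*(-129) + 4096)*1616 = (-129/325 + 4096)*1616 = (1331071/325)*1616 = 2151010736/325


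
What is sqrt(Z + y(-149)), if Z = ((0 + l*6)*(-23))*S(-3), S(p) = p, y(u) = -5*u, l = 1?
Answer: sqrt(1159) ≈ 34.044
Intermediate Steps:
Z = 414 (Z = ((0 + 1*6)*(-23))*(-3) = ((0 + 6)*(-23))*(-3) = (6*(-23))*(-3) = -138*(-3) = 414)
sqrt(Z + y(-149)) = sqrt(414 - 5*(-149)) = sqrt(414 + 745) = sqrt(1159)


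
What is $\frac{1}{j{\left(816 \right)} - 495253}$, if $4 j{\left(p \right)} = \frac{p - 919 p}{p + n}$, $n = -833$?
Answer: $- \frac{1}{484237} \approx -2.0651 \cdot 10^{-6}$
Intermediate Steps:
$j{\left(p \right)} = - \frac{459 p}{2 \left(-833 + p\right)}$ ($j{\left(p \right)} = \frac{\left(p - 919 p\right) \frac{1}{p - 833}}{4} = \frac{- 918 p \frac{1}{-833 + p}}{4} = \frac{\left(-918\right) p \frac{1}{-833 + p}}{4} = - \frac{459 p}{2 \left(-833 + p\right)}$)
$\frac{1}{j{\left(816 \right)} - 495253} = \frac{1}{\left(-459\right) 816 \frac{1}{-1666 + 2 \cdot 816} - 495253} = \frac{1}{\left(-459\right) 816 \frac{1}{-1666 + 1632} - 495253} = \frac{1}{\left(-459\right) 816 \frac{1}{-34} - 495253} = \frac{1}{\left(-459\right) 816 \left(- \frac{1}{34}\right) - 495253} = \frac{1}{11016 - 495253} = \frac{1}{-484237} = - \frac{1}{484237}$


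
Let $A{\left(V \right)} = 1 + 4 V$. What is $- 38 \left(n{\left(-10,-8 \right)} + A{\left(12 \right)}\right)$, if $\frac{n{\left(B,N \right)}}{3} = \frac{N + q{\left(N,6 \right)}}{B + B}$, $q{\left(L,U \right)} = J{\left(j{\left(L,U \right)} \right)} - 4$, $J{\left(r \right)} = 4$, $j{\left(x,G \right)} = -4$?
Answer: $- \frac{9538}{5} \approx -1907.6$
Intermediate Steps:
$q{\left(L,U \right)} = 0$ ($q{\left(L,U \right)} = 4 - 4 = 0$)
$n{\left(B,N \right)} = \frac{3 N}{2 B}$ ($n{\left(B,N \right)} = 3 \frac{N + 0}{B + B} = 3 \frac{N}{2 B} = \frac{3 N}{2 B}$)
$- 38 \left(n{\left(-10,-8 \right)} + A{\left(12 \right)}\right) = - 38 \left(\frac{3}{2} \left(-8\right) \frac{1}{-10} + \left(1 + 4 \cdot 12\right)\right) = - 38 \left(\frac{3}{2} \left(-8\right) \left(- \frac{1}{10}\right) + \left(1 + 48\right)\right) = - 38 \left(\frac{6}{5} + 49\right) = \left(-38\right) \frac{251}{5} = - \frac{9538}{5}$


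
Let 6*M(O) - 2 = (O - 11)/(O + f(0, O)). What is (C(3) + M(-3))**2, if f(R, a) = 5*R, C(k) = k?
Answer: 1369/81 ≈ 16.901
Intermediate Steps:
M(O) = 1/3 + (-11 + O)/(6*O) (M(O) = 1/3 + ((O - 11)/(O + 5*0))/6 = 1/3 + ((-11 + O)/(O + 0))/6 = 1/3 + ((-11 + O)/O)/6 = 1/3 + (-11 + O)/(6*O))
(C(3) + M(-3))**2 = (3 + (1/6)*(-11 + 3*(-3))/(-3))**2 = (3 + (1/6)*(-1/3)*(-11 - 9))**2 = (3 + (1/6)*(-1/3)*(-20))**2 = (3 + 10/9)**2 = (37/9)**2 = 1369/81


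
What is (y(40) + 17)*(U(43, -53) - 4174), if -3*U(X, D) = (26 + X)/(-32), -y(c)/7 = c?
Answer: 35122335/32 ≈ 1.0976e+6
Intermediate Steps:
y(c) = -7*c
U(X, D) = 13/48 + X/96 (U(X, D) = -(26 + X)/(3*(-32)) = -(26 + X)*(-1)/(3*32) = -(-13/16 - X/32)/3 = 13/48 + X/96)
(y(40) + 17)*(U(43, -53) - 4174) = (-7*40 + 17)*((13/48 + (1/96)*43) - 4174) = (-280 + 17)*((13/48 + 43/96) - 4174) = -263*(23/32 - 4174) = -263*(-133545/32) = 35122335/32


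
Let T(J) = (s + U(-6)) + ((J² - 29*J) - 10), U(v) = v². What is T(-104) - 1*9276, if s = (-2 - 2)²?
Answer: 4598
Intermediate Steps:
s = 16 (s = (-4)² = 16)
T(J) = 42 + J² - 29*J (T(J) = (16 + (-6)²) + ((J² - 29*J) - 10) = (16 + 36) + (-10 + J² - 29*J) = 52 + (-10 + J² - 29*J) = 42 + J² - 29*J)
T(-104) - 1*9276 = (42 + (-104)² - 29*(-104)) - 1*9276 = (42 + 10816 + 3016) - 9276 = 13874 - 9276 = 4598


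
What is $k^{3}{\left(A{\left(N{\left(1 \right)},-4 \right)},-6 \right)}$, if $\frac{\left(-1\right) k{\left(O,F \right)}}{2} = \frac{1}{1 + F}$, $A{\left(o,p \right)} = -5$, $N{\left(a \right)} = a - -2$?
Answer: $\frac{8}{125} \approx 0.064$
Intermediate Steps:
$N{\left(a \right)} = 2 + a$ ($N{\left(a \right)} = a + 2 = 2 + a$)
$k{\left(O,F \right)} = - \frac{2}{1 + F}$
$k^{3}{\left(A{\left(N{\left(1 \right)},-4 \right)},-6 \right)} = \left(- \frac{2}{1 - 6}\right)^{3} = \left(- \frac{2}{-5}\right)^{3} = \left(\left(-2\right) \left(- \frac{1}{5}\right)\right)^{3} = \left(\frac{2}{5}\right)^{3} = \frac{8}{125}$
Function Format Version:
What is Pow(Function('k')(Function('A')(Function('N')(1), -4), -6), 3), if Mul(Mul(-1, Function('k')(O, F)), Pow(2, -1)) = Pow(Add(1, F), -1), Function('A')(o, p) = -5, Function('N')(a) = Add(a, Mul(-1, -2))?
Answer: Rational(8, 125) ≈ 0.064000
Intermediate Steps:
Function('N')(a) = Add(2, a) (Function('N')(a) = Add(a, 2) = Add(2, a))
Function('k')(O, F) = Mul(-2, Pow(Add(1, F), -1))
Pow(Function('k')(Function('A')(Function('N')(1), -4), -6), 3) = Pow(Mul(-2, Pow(Add(1, -6), -1)), 3) = Pow(Mul(-2, Pow(-5, -1)), 3) = Pow(Mul(-2, Rational(-1, 5)), 3) = Pow(Rational(2, 5), 3) = Rational(8, 125)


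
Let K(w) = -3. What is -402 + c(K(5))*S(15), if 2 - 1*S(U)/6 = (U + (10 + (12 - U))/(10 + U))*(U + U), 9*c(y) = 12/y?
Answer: 12226/15 ≈ 815.07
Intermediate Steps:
c(y) = 4/(3*y) (c(y) = (12/y)/9 = 4/(3*y))
S(U) = 12 - 12*U*(U + (22 - U)/(10 + U)) (S(U) = 12 - 6*(U + (10 + (12 - U))/(10 + U))*(U + U) = 12 - 6*(U + (22 - U)/(10 + U))*2*U = 12 - 12*U*(U + (22 - U)/(10 + U)))
-402 + c(K(5))*S(15) = -402 + ((4/3)/(-3))*(12*(10 - 1*15³ - 21*15 - 9*15²)/(10 + 15)) = -402 + ((4/3)*(-⅓))*(12*(10 - 1*3375 - 315 - 9*225)/25) = -402 - 16*(10 - 3375 - 315 - 2025)/(3*25) = -402 - 16*(-5705)/(3*25) = -402 - 4/9*(-13692/5) = -402 + 18256/15 = 12226/15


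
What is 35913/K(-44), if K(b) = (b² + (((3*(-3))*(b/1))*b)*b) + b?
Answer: 35913/768548 ≈ 0.046728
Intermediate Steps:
K(b) = b + b² - 9*b³ (K(b) = (b² + ((-9*b)*b)*b) + b = (b² + (-9*b²)*b) + b = (b² - 9*b³) + b = b + b² - 9*b³)
35913/K(-44) = 35913/((-44*(1 - 44 - 9*(-44)²))) = 35913/((-44*(1 - 44 - 9*1936))) = 35913/((-44*(1 - 44 - 17424))) = 35913/((-44*(-17467))) = 35913/768548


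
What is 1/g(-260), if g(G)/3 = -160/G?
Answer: 13/24 ≈ 0.54167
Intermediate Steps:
g(G) = -480/G (g(G) = 3*(-160/G) = -480/G)
1/g(-260) = 1/(-480/(-260)) = 1/(-480*(-1/260)) = 1/(24/13) = 13/24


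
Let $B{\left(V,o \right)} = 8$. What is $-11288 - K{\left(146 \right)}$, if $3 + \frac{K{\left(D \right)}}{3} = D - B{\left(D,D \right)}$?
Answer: $-11693$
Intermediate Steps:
$K{\left(D \right)} = -33 + 3 D$ ($K{\left(D \right)} = -9 + 3 \left(D - 8\right) = -9 + 3 \left(-8 + D\right) = -9 + \left(-24 + 3 D\right) = -33 + 3 D$)
$-11288 - K{\left(146 \right)} = -11288 - \left(-33 + 3 \cdot 146\right) = -11288 - \left(-33 + 438\right) = -11288 - 405 = -11693$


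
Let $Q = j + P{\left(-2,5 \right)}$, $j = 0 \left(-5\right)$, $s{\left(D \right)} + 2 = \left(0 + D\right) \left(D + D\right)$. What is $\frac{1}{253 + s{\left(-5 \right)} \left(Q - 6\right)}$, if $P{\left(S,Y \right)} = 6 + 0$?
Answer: $\frac{1}{253} \approx 0.0039526$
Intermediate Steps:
$P{\left(S,Y \right)} = 6$
$s{\left(D \right)} = -2 + 2 D^{2}$ ($s{\left(D \right)} = -2 + \left(0 + D\right) \left(D + D\right) = -2 + D 2 D = -2 + 2 D^{2}$)
$j = 0$
$Q = 6$ ($Q = 0 + 6 = 6$)
$\frac{1}{253 + s{\left(-5 \right)} \left(Q - 6\right)} = \frac{1}{253 + \left(-2 + 2 \left(-5\right)^{2}\right) \left(6 - 6\right)} = \frac{1}{253 + \left(-2 + 2 \cdot 25\right) 0} = \frac{1}{253 + \left(-2 + 50\right) 0} = \frac{1}{253 + 48 \cdot 0} = \frac{1}{253 + 0} = \frac{1}{253}$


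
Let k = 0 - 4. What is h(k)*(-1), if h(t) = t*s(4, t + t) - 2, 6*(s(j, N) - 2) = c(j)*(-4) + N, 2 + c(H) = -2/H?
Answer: 34/3 ≈ 11.333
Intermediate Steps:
c(H) = -2 - 2/H
s(j, N) = 10/3 + N/6 + 4/(3*j) (s(j, N) = 2 + ((-2 - 2/j)*(-4) + N)/6 = 2 + ((8 + 8/j) + N)/6 = 2 + (8 + N + 8/j)/6 = 2 + (4/3 + N/6 + 4/(3*j)) = 10/3 + N/6 + 4/(3*j))
k = -4
h(t) = -2 + t*(11/3 + t/3) (h(t) = t*((⅙)*(8 + 20*4 + (t + t)*4)/4) - 2 = t*((⅙)*(¼)*(8 + 80 + (2*t)*4)) - 2 = t*((⅙)*(¼)*(8 + 80 + 8*t)) - 2 = t*((⅙)*(¼)*(88 + 8*t)) - 2 = t*(11/3 + t/3) - 2 = -2 + t*(11/3 + t/3))
h(k)*(-1) = (-2 + (⅓)*(-4)*(11 - 4))*(-1) = (-2 + (⅓)*(-4)*7)*(-1) = (-2 - 28/3)*(-1) = -34/3*(-1) = 34/3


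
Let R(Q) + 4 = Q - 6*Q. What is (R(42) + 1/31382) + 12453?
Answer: 384084299/31382 ≈ 12239.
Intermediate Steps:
R(Q) = -4 - 5*Q (R(Q) = -4 + (Q - 6*Q) = -4 - 5*Q)
(R(42) + 1/31382) + 12453 = ((-4 - 5*42) + 1/31382) + 12453 = ((-4 - 210) + 1/31382) + 12453 = (-214 + 1/31382) + 12453 = -6715747/31382 + 12453 = 384084299/31382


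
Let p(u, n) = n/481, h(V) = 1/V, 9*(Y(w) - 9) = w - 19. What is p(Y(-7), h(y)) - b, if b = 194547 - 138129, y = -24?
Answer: -651289393/11544 ≈ -56418.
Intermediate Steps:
Y(w) = 62/9 + w/9 (Y(w) = 9 + (w - 19)/9 = 9 + (-19 + w)/9 = 9 + (-19/9 + w/9) = 62/9 + w/9)
p(u, n) = n/481 (p(u, n) = n*(1/481) = n/481)
b = 56418
p(Y(-7), h(y)) - b = (1/481)/(-24) - 1*56418 = (1/481)*(-1/24) - 56418 = -1/11544 - 56418 = -651289393/11544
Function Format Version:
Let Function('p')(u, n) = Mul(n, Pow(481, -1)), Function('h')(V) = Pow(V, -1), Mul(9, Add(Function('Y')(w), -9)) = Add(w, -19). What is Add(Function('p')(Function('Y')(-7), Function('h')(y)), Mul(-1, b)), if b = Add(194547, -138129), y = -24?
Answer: Rational(-651289393, 11544) ≈ -56418.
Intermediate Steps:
Function('Y')(w) = Add(Rational(62, 9), Mul(Rational(1, 9), w)) (Function('Y')(w) = Add(9, Mul(Rational(1, 9), Add(w, -19))) = Add(9, Mul(Rational(1, 9), Add(-19, w))) = Add(9, Add(Rational(-19, 9), Mul(Rational(1, 9), w))) = Add(Rational(62, 9), Mul(Rational(1, 9), w)))
Function('p')(u, n) = Mul(Rational(1, 481), n) (Function('p')(u, n) = Mul(n, Rational(1, 481)) = Mul(Rational(1, 481), n))
b = 56418
Add(Function('p')(Function('Y')(-7), Function('h')(y)), Mul(-1, b)) = Add(Mul(Rational(1, 481), Pow(-24, -1)), Mul(-1, 56418)) = Add(Mul(Rational(1, 481), Rational(-1, 24)), -56418) = Add(Rational(-1, 11544), -56418) = Rational(-651289393, 11544)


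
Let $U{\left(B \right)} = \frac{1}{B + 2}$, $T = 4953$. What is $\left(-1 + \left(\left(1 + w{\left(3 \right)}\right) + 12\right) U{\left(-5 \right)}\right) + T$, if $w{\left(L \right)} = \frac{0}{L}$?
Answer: $\frac{14843}{3} \approx 4947.7$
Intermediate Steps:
$w{\left(L \right)} = 0$
$U{\left(B \right)} = \frac{1}{2 + B}$
$\left(-1 + \left(\left(1 + w{\left(3 \right)}\right) + 12\right) U{\left(-5 \right)}\right) + T = \left(-1 + \frac{\left(1 + 0\right) + 12}{2 - 5}\right) + 4953 = \left(-1 + \frac{1 + 12}{-3}\right) + 4953 = \left(-1 + 13 \left(- \frac{1}{3}\right)\right) + 4953 = \left(-1 - \frac{13}{3}\right) + 4953 = - \frac{16}{3} + 4953 = \frac{14843}{3}$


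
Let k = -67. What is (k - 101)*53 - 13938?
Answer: -22842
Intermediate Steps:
(k - 101)*53 - 13938 = (-67 - 101)*53 - 13938 = -168*53 - 13938 = -8904 - 13938 = -22842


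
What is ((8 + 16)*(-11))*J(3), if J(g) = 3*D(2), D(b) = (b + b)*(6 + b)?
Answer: -25344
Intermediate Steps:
D(b) = 2*b*(6 + b) (D(b) = (2*b)*(6 + b) = 2*b*(6 + b))
J(g) = 96 (J(g) = 3*(2*2*(6 + 2)) = 3*(2*2*8) = 3*32 = 96)
((8 + 16)*(-11))*J(3) = ((8 + 16)*(-11))*96 = (24*(-11))*96 = -264*96 = -25344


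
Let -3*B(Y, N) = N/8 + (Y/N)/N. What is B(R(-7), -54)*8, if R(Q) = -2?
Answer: 39370/2187 ≈ 18.002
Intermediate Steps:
B(Y, N) = -N/24 - Y/(3*N**2) (B(Y, N) = -(N/8 + (Y/N)/N)/3 = -(N*(1/8) + Y/N**2)/3 = -(N/8 + Y/N**2)/3 = -N/24 - Y/(3*N**2))
B(R(-7), -54)*8 = (-1/24*(-54) - 1/3*(-2)/(-54)**2)*8 = (9/4 - 1/3*(-2)*1/2916)*8 = (9/4 + 1/4374)*8 = (19685/8748)*8 = 39370/2187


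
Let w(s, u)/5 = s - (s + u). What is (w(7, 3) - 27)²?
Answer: 1764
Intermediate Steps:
w(s, u) = -5*u (w(s, u) = 5*(s - (s + u)) = 5*(s + (-s - u)) = 5*(-u) = -5*u)
(w(7, 3) - 27)² = (-5*3 - 27)² = (-15 - 27)² = (-42)² = 1764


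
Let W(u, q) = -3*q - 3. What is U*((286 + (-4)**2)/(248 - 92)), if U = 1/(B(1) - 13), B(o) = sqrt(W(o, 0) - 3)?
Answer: -151/1050 - 151*I*sqrt(6)/13650 ≈ -0.14381 - 0.027097*I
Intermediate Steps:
W(u, q) = -3 - 3*q
B(o) = I*sqrt(6) (B(o) = sqrt((-3 - 3*0) - 3) = sqrt((-3 + 0) - 3) = sqrt(-3 - 3) = sqrt(-6) = I*sqrt(6))
U = 1/(-13 + I*sqrt(6)) (U = 1/(I*sqrt(6) - 13) = 1/(-13 + I*sqrt(6)) ≈ -0.074286 - 0.013997*I)
U*((286 + (-4)**2)/(248 - 92)) = (-13/175 - I*sqrt(6)/175)*((286 + (-4)**2)/(248 - 92)) = (-13/175 - I*sqrt(6)/175)*((286 + 16)/156) = (-13/175 - I*sqrt(6)/175)*(302*(1/156)) = (-13/175 - I*sqrt(6)/175)*(151/78) = -151/1050 - 151*I*sqrt(6)/13650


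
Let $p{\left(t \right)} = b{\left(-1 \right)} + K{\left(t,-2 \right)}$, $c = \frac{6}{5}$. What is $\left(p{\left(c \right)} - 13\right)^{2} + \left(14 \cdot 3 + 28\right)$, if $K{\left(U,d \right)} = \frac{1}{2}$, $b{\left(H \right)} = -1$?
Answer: $\frac{1009}{4} \approx 252.25$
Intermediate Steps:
$K{\left(U,d \right)} = \frac{1}{2}$
$c = \frac{6}{5}$ ($c = 6 \cdot \frac{1}{5} = \frac{6}{5} \approx 1.2$)
$p{\left(t \right)} = - \frac{1}{2}$ ($p{\left(t \right)} = -1 + \frac{1}{2} = - \frac{1}{2}$)
$\left(p{\left(c \right)} - 13\right)^{2} + \left(14 \cdot 3 + 28\right) = \left(- \frac{1}{2} - 13\right)^{2} + \left(14 \cdot 3 + 28\right) = \left(- \frac{27}{2}\right)^{2} + \left(42 + 28\right) = \frac{729}{4} + 70 = \frac{1009}{4}$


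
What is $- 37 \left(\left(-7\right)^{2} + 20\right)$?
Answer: $-2553$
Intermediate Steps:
$- 37 \left(\left(-7\right)^{2} + 20\right) = - 37 \left(49 + 20\right) = \left(-37\right) 69 = -2553$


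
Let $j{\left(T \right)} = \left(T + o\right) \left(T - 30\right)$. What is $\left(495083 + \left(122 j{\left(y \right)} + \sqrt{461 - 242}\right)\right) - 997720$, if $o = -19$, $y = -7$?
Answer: $-385273 + \sqrt{219} \approx -3.8526 \cdot 10^{5}$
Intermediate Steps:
$j{\left(T \right)} = \left(-30 + T\right) \left(-19 + T\right)$ ($j{\left(T \right)} = \left(T - 19\right) \left(T - 30\right) = \left(-19 + T\right) \left(-30 + T\right) = \left(-30 + T\right) \left(-19 + T\right)$)
$\left(495083 + \left(122 j{\left(y \right)} + \sqrt{461 - 242}\right)\right) - 997720 = \left(495083 + \left(122 \left(570 + \left(-7\right)^{2} - -343\right) + \sqrt{461 - 242}\right)\right) - 997720 = \left(495083 + \left(122 \left(570 + 49 + 343\right) + \sqrt{219}\right)\right) - 997720 = \left(495083 + \left(122 \cdot 962 + \sqrt{219}\right)\right) - 997720 = \left(495083 + \left(117364 + \sqrt{219}\right)\right) - 997720 = \left(612447 + \sqrt{219}\right) - 997720 = -385273 + \sqrt{219}$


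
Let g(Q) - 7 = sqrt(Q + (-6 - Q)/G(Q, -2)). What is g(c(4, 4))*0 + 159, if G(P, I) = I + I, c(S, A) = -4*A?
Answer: 159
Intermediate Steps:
G(P, I) = 2*I
g(Q) = 7 + sqrt(3/2 + 5*Q/4) (g(Q) = 7 + sqrt(Q + (-6 - Q)/((2*(-2)))) = 7 + sqrt(Q + (-6 - Q)/(-4)) = 7 + sqrt(Q + (-6 - Q)*(-1/4)) = 7 + sqrt(Q + (3/2 + Q/4)) = 7 + sqrt(3/2 + 5*Q/4))
g(c(4, 4))*0 + 159 = (7 + sqrt(6 + 5*(-4*4))/2)*0 + 159 = (7 + sqrt(6 + 5*(-16))/2)*0 + 159 = (7 + sqrt(6 - 80)/2)*0 + 159 = (7 + sqrt(-74)/2)*0 + 159 = (7 + (I*sqrt(74))/2)*0 + 159 = (7 + I*sqrt(74)/2)*0 + 159 = 0 + 159 = 159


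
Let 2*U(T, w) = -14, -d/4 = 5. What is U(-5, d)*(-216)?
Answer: 1512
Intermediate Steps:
d = -20 (d = -4*5 = -20)
U(T, w) = -7 (U(T, w) = (1/2)*(-14) = -7)
U(-5, d)*(-216) = -7*(-216) = 1512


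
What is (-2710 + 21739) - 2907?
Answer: 16122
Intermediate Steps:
(-2710 + 21739) - 2907 = 19029 - 2907 = 16122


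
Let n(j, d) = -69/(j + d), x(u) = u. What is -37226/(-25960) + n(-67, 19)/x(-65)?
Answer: 952949/674960 ≈ 1.4119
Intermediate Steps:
n(j, d) = -69/(d + j)
-37226/(-25960) + n(-67, 19)/x(-65) = -37226/(-25960) - 69/(19 - 67)/(-65) = -37226*(-1/25960) - 69/(-48)*(-1/65) = 18613/12980 - 69*(-1/48)*(-1/65) = 18613/12980 + (23/16)*(-1/65) = 18613/12980 - 23/1040 = 952949/674960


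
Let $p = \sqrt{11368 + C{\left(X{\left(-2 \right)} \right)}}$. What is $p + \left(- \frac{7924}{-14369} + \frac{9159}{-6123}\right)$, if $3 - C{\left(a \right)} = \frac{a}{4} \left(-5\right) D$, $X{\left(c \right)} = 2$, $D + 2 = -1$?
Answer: $- \frac{27695673}{29327129} + \frac{\sqrt{45454}}{2} \approx 105.66$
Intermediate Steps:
$D = -3$ ($D = -2 - 1 = -3$)
$C{\left(a \right)} = 3 - \frac{15 a}{4}$ ($C{\left(a \right)} = 3 - \frac{a}{4} \left(-5\right) \left(-3\right) = 3 - - \frac{5 a}{4} \left(-3\right) = 3 - \frac{15 a}{4}$)
$p = \frac{\sqrt{45454}}{2}$ ($p = \sqrt{11368 + \left(3 - \frac{15}{2}\right)} = \sqrt{11368 - \frac{9}{2}} = \sqrt{\frac{22727}{2}} = \frac{\sqrt{45454}}{2} \approx 106.6$)
$p + \left(- \frac{7924}{-14369} + \frac{9159}{-6123}\right) = \frac{\sqrt{45454}}{2} + \left(- \frac{7924}{-14369} + \frac{9159}{-6123}\right) = \frac{\sqrt{45454}}{2} + \left(\left(-7924\right) \left(- \frac{1}{14369}\right) + 9159 \left(- \frac{1}{6123}\right)\right) = \frac{\sqrt{45454}}{2} + \left(\frac{7924}{14369} - \frac{3053}{2041}\right) = \frac{\sqrt{45454}}{2} - \frac{27695673}{29327129} = - \frac{27695673}{29327129} + \frac{\sqrt{45454}}{2}$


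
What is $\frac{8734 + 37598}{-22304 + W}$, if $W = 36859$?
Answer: $\frac{46332}{14555} \approx 3.1832$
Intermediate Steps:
$\frac{8734 + 37598}{-22304 + W} = \frac{8734 + 37598}{-22304 + 36859} = \frac{46332}{14555}$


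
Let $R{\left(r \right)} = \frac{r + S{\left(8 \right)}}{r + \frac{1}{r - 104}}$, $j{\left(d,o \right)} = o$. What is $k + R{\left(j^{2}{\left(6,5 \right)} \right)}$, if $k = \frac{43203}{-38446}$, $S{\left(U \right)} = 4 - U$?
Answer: $- \frac{5446}{19223} \approx -0.28331$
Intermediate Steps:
$R{\left(r \right)} = \frac{-4 + r}{r + \frac{1}{-104 + r}}$ ($R{\left(r \right)} = \frac{r + \left(4 - 8\right)}{r + \frac{1}{r - 104}} = \frac{r + \left(4 - 8\right)}{r + \frac{1}{-104 + r}} = \frac{r - 4}{r + \frac{1}{-104 + r}} = \frac{-4 + r}{r + \frac{1}{-104 + r}}$)
$k = - \frac{43203}{38446}$ ($k = 43203 \left(- \frac{1}{38446}\right) = - \frac{43203}{38446} \approx -1.1237$)
$k + R{\left(j^{2}{\left(6,5 \right)} \right)} = - \frac{43203}{38446} + \frac{416 + \left(5^{2}\right)^{2} - 108 \cdot 5^{2}}{1 + \left(5^{2}\right)^{2} - 104 \cdot 5^{2}} = - \frac{43203}{38446} + \frac{416 + 25^{2} - 2700}{1 + 25^{2} - 2600} = - \frac{43203}{38446} + \frac{416 + 625 - 2700}{1 + 625 - 2600} = - \frac{43203}{38446} + \frac{1}{-1974} \left(-1659\right) = - \frac{43203}{38446} - - \frac{79}{94} = - \frac{43203}{38446} + \frac{79}{94} = - \frac{5446}{19223}$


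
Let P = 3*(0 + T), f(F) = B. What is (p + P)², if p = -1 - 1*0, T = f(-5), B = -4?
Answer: 169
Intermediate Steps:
f(F) = -4
T = -4
p = -1 (p = -1 + 0 = -1)
P = -12 (P = 3*(0 - 4) = 3*(-4) = -12)
(p + P)² = (-1 - 12)² = (-13)² = 169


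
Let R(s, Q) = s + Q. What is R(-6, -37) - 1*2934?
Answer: -2977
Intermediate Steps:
R(s, Q) = Q + s
R(-6, -37) - 1*2934 = (-37 - 6) - 1*2934 = -43 - 2934 = -2977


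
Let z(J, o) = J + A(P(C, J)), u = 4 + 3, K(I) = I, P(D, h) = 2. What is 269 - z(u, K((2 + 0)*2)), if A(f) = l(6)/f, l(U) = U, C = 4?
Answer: 259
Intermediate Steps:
A(f) = 6/f
u = 7
z(J, o) = 3 + J (z(J, o) = J + 6/2 = J + 6*(½) = J + 3 = 3 + J)
269 - z(u, K((2 + 0)*2)) = 269 - (3 + 7) = 269 - 1*10 = 269 - 10 = 259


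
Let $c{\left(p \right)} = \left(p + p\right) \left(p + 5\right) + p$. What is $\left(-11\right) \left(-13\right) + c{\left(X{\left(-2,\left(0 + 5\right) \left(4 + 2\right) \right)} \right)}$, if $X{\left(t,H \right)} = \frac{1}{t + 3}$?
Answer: $156$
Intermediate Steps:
$X{\left(t,H \right)} = \frac{1}{3 + t}$
$c{\left(p \right)} = p + 2 p \left(5 + p\right)$ ($c{\left(p \right)} = 2 p \left(5 + p\right) + p = p + 2 p \left(5 + p\right)$)
$\left(-11\right) \left(-13\right) + c{\left(X{\left(-2,\left(0 + 5\right) \left(4 + 2\right) \right)} \right)} = \left(-11\right) \left(-13\right) + \frac{11 + \frac{2}{3 - 2}}{3 - 2} = 143 + \frac{11 + \frac{2}{1}}{1} = 143 + 1 \left(11 + 2 \cdot 1\right) = 143 + 1 \left(11 + 2\right) = 143 + 1 \cdot 13 = 143 + 13 = 156$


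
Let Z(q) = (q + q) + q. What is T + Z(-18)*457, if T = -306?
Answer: -24984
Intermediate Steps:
Z(q) = 3*q (Z(q) = 2*q + q = 3*q)
T + Z(-18)*457 = -306 + (3*(-18))*457 = -306 - 54*457 = -306 - 24678 = -24984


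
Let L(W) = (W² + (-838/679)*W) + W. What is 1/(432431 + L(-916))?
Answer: 679/863485317 ≈ 7.8635e-7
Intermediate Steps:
L(W) = W² - 159*W/679 (L(W) = (W² + (-838*1/679)*W) + W = (W² - 838*W/679) + W = W² - 159*W/679)
1/(432431 + L(-916)) = 1/(432431 + (1/679)*(-916)*(-159 + 679*(-916))) = 1/(432431 + (1/679)*(-916)*(-159 - 621964)) = 1/(432431 + (1/679)*(-916)*(-622123)) = 1/(432431 + 569864668/679) = 1/(863485317/679) = 679/863485317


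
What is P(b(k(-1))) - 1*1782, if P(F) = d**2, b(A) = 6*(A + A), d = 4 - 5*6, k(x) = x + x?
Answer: -1106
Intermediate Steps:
k(x) = 2*x
d = -26 (d = 4 - 1*30 = 4 - 30 = -26)
b(A) = 12*A (b(A) = 6*(2*A) = 12*A)
P(F) = 676 (P(F) = (-26)**2 = 676)
P(b(k(-1))) - 1*1782 = 676 - 1*1782 = 676 - 1782 = -1106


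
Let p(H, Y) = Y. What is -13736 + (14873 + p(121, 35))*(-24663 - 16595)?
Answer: -615088000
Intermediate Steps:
-13736 + (14873 + p(121, 35))*(-24663 - 16595) = -13736 + (14873 + 35)*(-24663 - 16595) = -13736 + 14908*(-41258) = -13736 - 615074264 = -615088000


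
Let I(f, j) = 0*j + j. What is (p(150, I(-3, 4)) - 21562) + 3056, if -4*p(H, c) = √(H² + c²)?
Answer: -18506 - √5629/2 ≈ -18544.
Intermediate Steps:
I(f, j) = j (I(f, j) = 0 + j = j)
p(H, c) = -√(H² + c²)/4
(p(150, I(-3, 4)) - 21562) + 3056 = (-√(150² + 4²)/4 - 21562) + 3056 = (-√(22500 + 16)/4 - 21562) + 3056 = (-√5629/2 - 21562) + 3056 = (-21562 - √5629/2) + 3056 = -18506 - √5629/2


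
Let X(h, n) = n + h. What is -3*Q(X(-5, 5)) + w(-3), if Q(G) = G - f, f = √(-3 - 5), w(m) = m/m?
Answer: 1 + 6*I*√2 ≈ 1.0 + 8.4853*I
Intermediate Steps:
X(h, n) = h + n
w(m) = 1
f = 2*I*√2 (f = √(-8) = 2*I*√2 ≈ 2.8284*I)
Q(G) = G - 2*I*√2
-3*Q(X(-5, 5)) + w(-3) = -3*((-5 + 5) - 2*I*√2) + 1 = -3*(0 - 2*I*√2) + 1 = -(-6)*I*√2 + 1 = 6*I*√2 + 1 = 1 + 6*I*√2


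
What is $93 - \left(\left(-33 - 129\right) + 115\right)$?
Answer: $140$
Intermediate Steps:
$93 - \left(\left(-33 - 129\right) + 115\right) = 93 - \left(-162 + 115\right) = 93 - -47 = 93 + 47 = 140$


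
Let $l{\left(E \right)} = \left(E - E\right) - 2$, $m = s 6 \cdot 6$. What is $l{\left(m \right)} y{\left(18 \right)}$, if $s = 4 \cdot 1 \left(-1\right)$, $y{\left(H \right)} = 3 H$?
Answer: $-108$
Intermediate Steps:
$s = -4$ ($s = 4 \left(-1\right) = -4$)
$m = -144$ ($m = \left(-4\right) 6 \cdot 6 = \left(-24\right) 6 = -144$)
$l{\left(E \right)} = -2$ ($l{\left(E \right)} = 0 - 2 = -2$)
$l{\left(m \right)} y{\left(18 \right)} = - 2 \cdot 3 \cdot 18 = \left(-2\right) 54 = -108$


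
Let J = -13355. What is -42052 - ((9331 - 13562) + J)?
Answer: -24466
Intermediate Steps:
-42052 - ((9331 - 13562) + J) = -42052 - ((9331 - 13562) - 13355) = -42052 - (-4231 - 13355) = -42052 - 1*(-17586) = -42052 + 17586 = -24466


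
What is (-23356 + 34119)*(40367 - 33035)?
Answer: 78914316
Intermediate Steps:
(-23356 + 34119)*(40367 - 33035) = 10763*7332 = 78914316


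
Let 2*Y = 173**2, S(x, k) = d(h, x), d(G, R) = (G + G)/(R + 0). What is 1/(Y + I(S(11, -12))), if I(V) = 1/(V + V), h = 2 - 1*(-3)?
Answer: 20/299301 ≈ 6.6822e-5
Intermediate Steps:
h = 5 (h = 2 + 3 = 5)
d(G, R) = 2*G/R (d(G, R) = (2*G)/R = 2*G/R)
S(x, k) = 10/x (S(x, k) = 2*5/x = 10/x)
I(V) = 1/(2*V)
Y = 29929/2 (Y = (1/2)*173**2 = (1/2)*29929 = 29929/2 ≈ 14965.)
1/(Y + I(S(11, -12))) = 1/(29929/2 + 1/(2*((10/11)))) = 1/(29929/2 + 1/(2*((10*(1/11))))) = 1/(29929/2 + 1/(2*(10/11))) = 1/(29929/2 + (1/2)*(11/10)) = 1/(29929/2 + 11/20) = 1/(299301/20) = 20/299301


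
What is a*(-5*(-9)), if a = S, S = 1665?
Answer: 74925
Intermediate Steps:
a = 1665
a*(-5*(-9)) = 1665*(-5*(-9)) = 1665*45 = 74925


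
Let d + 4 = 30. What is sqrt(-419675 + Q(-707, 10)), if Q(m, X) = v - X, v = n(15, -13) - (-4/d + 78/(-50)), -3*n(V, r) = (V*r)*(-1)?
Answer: 123*I*sqrt(117221)/65 ≈ 647.88*I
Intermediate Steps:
d = 26 (d = -4 + 30 = 26)
n(V, r) = V*r/3 (n(V, r) = -V*r*(-1)/3 = -(-1)*V*r/3 = V*r/3)
v = -20568/325 (v = (1/3)*15*(-13) - (-4/26 + 78/(-50)) = -65 - (-4*1/26 + 78*(-1/50)) = -65 - (-2/13 - 39/25) = -65 - 1*(-557/325) = -65 + 557/325 = -20568/325 ≈ -63.286)
Q(m, X) = -20568/325 - X
sqrt(-419675 + Q(-707, 10)) = sqrt(-419675 + (-20568/325 - 1*10)) = sqrt(-419675 + (-20568/325 - 10)) = sqrt(-419675 - 23818/325) = sqrt(-136418193/325) = 123*I*sqrt(117221)/65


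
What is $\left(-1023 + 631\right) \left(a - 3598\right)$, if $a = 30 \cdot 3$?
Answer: $1375136$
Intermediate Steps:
$a = 90$
$\left(-1023 + 631\right) \left(a - 3598\right) = \left(-1023 + 631\right) \left(90 - 3598\right) = \left(-392\right) \left(-3508\right) = 1375136$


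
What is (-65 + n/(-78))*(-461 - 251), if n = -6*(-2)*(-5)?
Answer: 594520/13 ≈ 45732.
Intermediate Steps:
n = -60 (n = 12*(-5) = -60)
(-65 + n/(-78))*(-461 - 251) = (-65 - 60/(-78))*(-461 - 251) = (-65 - 60*(-1/78))*(-712) = (-65 + 10/13)*(-712) = -835/13*(-712) = 594520/13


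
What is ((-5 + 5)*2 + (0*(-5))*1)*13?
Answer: 0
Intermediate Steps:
((-5 + 5)*2 + (0*(-5))*1)*13 = (0*2 + 0*1)*13 = (0 + 0)*13 = 0*13 = 0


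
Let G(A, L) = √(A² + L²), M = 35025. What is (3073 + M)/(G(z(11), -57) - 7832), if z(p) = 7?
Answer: -149191768/30668463 - 19049*√3298/30668463 ≈ -4.9003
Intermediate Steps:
(3073 + M)/(G(z(11), -57) - 7832) = (3073 + 35025)/(√(7² + (-57)²) - 7832) = 38098/(√(49 + 3249) - 7832) = 38098/(√3298 - 7832) = 38098/(-7832 + √3298)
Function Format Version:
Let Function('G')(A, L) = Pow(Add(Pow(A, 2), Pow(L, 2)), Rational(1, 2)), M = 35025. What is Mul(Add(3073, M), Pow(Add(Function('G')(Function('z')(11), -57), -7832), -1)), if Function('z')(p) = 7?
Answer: Add(Rational(-149191768, 30668463), Mul(Rational(-19049, 30668463), Pow(3298, Rational(1, 2)))) ≈ -4.9003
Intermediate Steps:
Mul(Add(3073, M), Pow(Add(Function('G')(Function('z')(11), -57), -7832), -1)) = Mul(Add(3073, 35025), Pow(Add(Pow(Add(Pow(7, 2), Pow(-57, 2)), Rational(1, 2)), -7832), -1)) = Mul(38098, Pow(Add(Pow(Add(49, 3249), Rational(1, 2)), -7832), -1)) = Mul(38098, Pow(Add(Pow(3298, Rational(1, 2)), -7832), -1)) = Mul(38098, Pow(Add(-7832, Pow(3298, Rational(1, 2))), -1))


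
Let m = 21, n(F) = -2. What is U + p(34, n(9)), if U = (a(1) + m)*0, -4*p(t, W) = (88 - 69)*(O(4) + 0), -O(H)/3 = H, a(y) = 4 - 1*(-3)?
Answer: 57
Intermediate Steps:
a(y) = 7 (a(y) = 4 + 3 = 7)
O(H) = -3*H
p(t, W) = 57 (p(t, W) = -(88 - 69)*(-3*4 + 0)/4 = -19*(-12 + 0)/4 = -19*(-12)/4 = -1/4*(-228) = 57)
U = 0 (U = (7 + 21)*0 = 28*0 = 0)
U + p(34, n(9)) = 0 + 57 = 57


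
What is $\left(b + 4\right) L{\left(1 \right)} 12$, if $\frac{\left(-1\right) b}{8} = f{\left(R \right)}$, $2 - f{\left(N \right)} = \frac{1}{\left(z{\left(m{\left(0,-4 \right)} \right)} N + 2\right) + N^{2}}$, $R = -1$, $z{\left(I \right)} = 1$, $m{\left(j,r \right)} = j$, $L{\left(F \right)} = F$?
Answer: $-96$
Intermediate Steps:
$f{\left(N \right)} = 2 - \frac{1}{2 + N + N^{2}}$ ($f{\left(N \right)} = 2 - \frac{1}{\left(1 N + 2\right) + N^{2}} = 2 - \frac{1}{\left(N + 2\right) + N^{2}} = 2 - \frac{1}{\left(2 + N\right) + N^{2}} = 2 - \frac{1}{2 + N + N^{2}}$)
$b = -12$ ($b = - 8 \frac{3 + 2 \left(-1\right) + 2 \left(-1\right)^{2}}{2 - 1 + \left(-1\right)^{2}} = - 8 \frac{3 - 2 + 2 \cdot 1}{2 - 1 + 1} = - 8 \frac{3 - 2 + 2}{2} = - 8 \cdot \frac{1}{2} \cdot 3 = \left(-8\right) \frac{3}{2} = -12$)
$\left(b + 4\right) L{\left(1 \right)} 12 = \left(-12 + 4\right) 1 \cdot 12 = \left(-8\right) 1 \cdot 12 = \left(-8\right) 12 = -96$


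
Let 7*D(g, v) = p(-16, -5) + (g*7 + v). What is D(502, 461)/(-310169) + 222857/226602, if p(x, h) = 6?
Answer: 482961227269/491994410166 ≈ 0.98164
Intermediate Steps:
D(g, v) = 6/7 + g + v/7 (D(g, v) = (6 + (g*7 + v))/7 = (6 + (7*g + v))/7 = (6 + (v + 7*g))/7 = (6 + v + 7*g)/7 = 6/7 + g + v/7)
D(502, 461)/(-310169) + 222857/226602 = (6/7 + 502 + (1/7)*461)/(-310169) + 222857/226602 = (6/7 + 502 + 461/7)*(-1/310169) + 222857*(1/226602) = (3981/7)*(-1/310169) + 222857/226602 = -3981/2171183 + 222857/226602 = 482961227269/491994410166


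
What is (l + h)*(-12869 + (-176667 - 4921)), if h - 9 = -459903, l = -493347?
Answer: 185364385137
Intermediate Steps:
h = -459894 (h = 9 - 459903 = -459894)
(l + h)*(-12869 + (-176667 - 4921)) = (-493347 - 459894)*(-12869 + (-176667 - 4921)) = -953241*(-12869 - 181588) = -953241*(-194457) = 185364385137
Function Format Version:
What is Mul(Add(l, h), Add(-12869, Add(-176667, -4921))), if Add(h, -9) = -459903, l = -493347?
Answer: 185364385137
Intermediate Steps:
h = -459894 (h = Add(9, -459903) = -459894)
Mul(Add(l, h), Add(-12869, Add(-176667, -4921))) = Mul(Add(-493347, -459894), Add(-12869, Add(-176667, -4921))) = Mul(-953241, Add(-12869, -181588)) = Mul(-953241, -194457) = 185364385137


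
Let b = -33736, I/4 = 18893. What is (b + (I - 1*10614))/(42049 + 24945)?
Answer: 15611/33497 ≈ 0.46604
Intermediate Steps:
I = 75572 (I = 4*18893 = 75572)
(b + (I - 1*10614))/(42049 + 24945) = (-33736 + (75572 - 1*10614))/(42049 + 24945) = (-33736 + (75572 - 10614))/66994 = (-33736 + 64958)*(1/66994) = 31222*(1/66994) = 15611/33497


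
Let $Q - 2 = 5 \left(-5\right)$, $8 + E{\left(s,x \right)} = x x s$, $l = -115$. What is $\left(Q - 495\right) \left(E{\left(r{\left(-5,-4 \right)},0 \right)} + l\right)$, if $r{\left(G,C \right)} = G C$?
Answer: $63714$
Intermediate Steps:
$r{\left(G,C \right)} = C G$
$E{\left(s,x \right)} = -8 + s x^{2}$ ($E{\left(s,x \right)} = -8 + x x s = -8 + x^{2} s = -8 + s x^{2}$)
$Q = -23$ ($Q = 2 + 5 \left(-5\right) = 2 - 25 = -23$)
$\left(Q - 495\right) \left(E{\left(r{\left(-5,-4 \right)},0 \right)} + l\right) = \left(-23 - 495\right) \left(\left(-8 + \left(-4\right) \left(-5\right) 0^{2}\right) - 115\right) = - 518 \left(\left(-8 + 20 \cdot 0\right) - 115\right) = - 518 \left(\left(-8 + 0\right) - 115\right) = - 518 \left(-8 - 115\right) = \left(-518\right) \left(-123\right) = 63714$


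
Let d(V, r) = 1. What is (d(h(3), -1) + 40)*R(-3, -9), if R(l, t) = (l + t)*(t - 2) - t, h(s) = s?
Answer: 5781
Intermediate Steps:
R(l, t) = -t + (-2 + t)*(l + t) (R(l, t) = (l + t)*(-2 + t) - t = (-2 + t)*(l + t) - t = -t + (-2 + t)*(l + t))
(d(h(3), -1) + 40)*R(-3, -9) = (1 + 40)*((-9)² - 3*(-9) - 2*(-3) - 3*(-9)) = 41*(81 + 27 + 6 + 27) = 41*141 = 5781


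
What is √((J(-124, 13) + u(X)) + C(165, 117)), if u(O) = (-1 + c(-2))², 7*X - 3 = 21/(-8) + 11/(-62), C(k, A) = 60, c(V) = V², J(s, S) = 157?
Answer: √226 ≈ 15.033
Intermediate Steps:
X = 7/248 (X = 3/7 + (21/(-8) + 11/(-62))/7 = 3/7 + (21*(-⅛) + 11*(-1/62))/7 = 3/7 + (-21/8 - 11/62)/7 = 3/7 + (⅐)*(-695/248) = 3/7 - 695/1736 = 7/248 ≈ 0.028226)
u(O) = 9 (u(O) = (-1 + (-2)²)² = (-1 + 4)² = 3² = 9)
√((J(-124, 13) + u(X)) + C(165, 117)) = √((157 + 9) + 60) = √(166 + 60) = √226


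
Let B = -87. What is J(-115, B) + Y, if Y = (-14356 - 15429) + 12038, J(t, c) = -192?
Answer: -17939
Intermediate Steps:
Y = -17747 (Y = -29785 + 12038 = -17747)
J(-115, B) + Y = -192 - 17747 = -17939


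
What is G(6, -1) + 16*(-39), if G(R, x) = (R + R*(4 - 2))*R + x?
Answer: -517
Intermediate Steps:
G(R, x) = x + 3*R**2 (G(R, x) = (R + R*2)*R + x = (R + 2*R)*R + x = (3*R)*R + x = 3*R**2 + x = x + 3*R**2)
G(6, -1) + 16*(-39) = (-1 + 3*6**2) + 16*(-39) = (-1 + 3*36) - 624 = (-1 + 108) - 624 = 107 - 624 = -517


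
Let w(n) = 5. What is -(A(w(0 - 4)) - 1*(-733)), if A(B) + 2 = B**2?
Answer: -756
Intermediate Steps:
A(B) = -2 + B**2
-(A(w(0 - 4)) - 1*(-733)) = -((-2 + 5**2) - 1*(-733)) = -((-2 + 25) + 733) = -(23 + 733) = -1*756 = -756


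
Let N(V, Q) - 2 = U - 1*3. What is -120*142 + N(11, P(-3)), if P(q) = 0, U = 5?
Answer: -17036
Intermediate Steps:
N(V, Q) = 4 (N(V, Q) = 2 + (5 - 1*3) = 2 + (5 - 3) = 2 + 2 = 4)
-120*142 + N(11, P(-3)) = -120*142 + 4 = -17040 + 4 = -17036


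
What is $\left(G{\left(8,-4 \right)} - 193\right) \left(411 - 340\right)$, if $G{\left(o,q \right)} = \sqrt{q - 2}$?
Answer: $-13703 + 71 i \sqrt{6} \approx -13703.0 + 173.91 i$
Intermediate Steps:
$G{\left(o,q \right)} = \sqrt{-2 + q}$
$\left(G{\left(8,-4 \right)} - 193\right) \left(411 - 340\right) = \left(\sqrt{-2 - 4} - 193\right) \left(411 - 340\right) = \left(\sqrt{-6} - 193\right) 71 = \left(i \sqrt{6} - 193\right) 71 = \left(-193 + i \sqrt{6}\right) 71 = -13703 + 71 i \sqrt{6}$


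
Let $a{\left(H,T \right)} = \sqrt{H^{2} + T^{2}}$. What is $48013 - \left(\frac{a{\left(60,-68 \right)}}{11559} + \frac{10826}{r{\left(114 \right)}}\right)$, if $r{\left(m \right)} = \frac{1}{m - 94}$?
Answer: $-168507 - \frac{4 \sqrt{514}}{11559} \approx -1.6851 \cdot 10^{5}$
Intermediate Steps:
$r{\left(m \right)} = \frac{1}{-94 + m}$
$48013 - \left(\frac{a{\left(60,-68 \right)}}{11559} + \frac{10826}{r{\left(114 \right)}}\right) = 48013 - \left(\frac{\sqrt{60^{2} + \left(-68\right)^{2}}}{11559} + \frac{10826}{\frac{1}{-94 + 114}}\right) = 48013 - \left(\sqrt{3600 + 4624} \cdot \frac{1}{11559} + \frac{10826}{\frac{1}{20}}\right) = 48013 - \left(\sqrt{8224} \cdot \frac{1}{11559} + 10826 \frac{1}{\frac{1}{20}}\right) = 48013 - \left(4 \sqrt{514} \cdot \frac{1}{11559} + 10826 \cdot 20\right) = 48013 - \left(\frac{4 \sqrt{514}}{11559} + 216520\right) = 48013 - \left(216520 + \frac{4 \sqrt{514}}{11559}\right) = -168507 - \frac{4 \sqrt{514}}{11559}$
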